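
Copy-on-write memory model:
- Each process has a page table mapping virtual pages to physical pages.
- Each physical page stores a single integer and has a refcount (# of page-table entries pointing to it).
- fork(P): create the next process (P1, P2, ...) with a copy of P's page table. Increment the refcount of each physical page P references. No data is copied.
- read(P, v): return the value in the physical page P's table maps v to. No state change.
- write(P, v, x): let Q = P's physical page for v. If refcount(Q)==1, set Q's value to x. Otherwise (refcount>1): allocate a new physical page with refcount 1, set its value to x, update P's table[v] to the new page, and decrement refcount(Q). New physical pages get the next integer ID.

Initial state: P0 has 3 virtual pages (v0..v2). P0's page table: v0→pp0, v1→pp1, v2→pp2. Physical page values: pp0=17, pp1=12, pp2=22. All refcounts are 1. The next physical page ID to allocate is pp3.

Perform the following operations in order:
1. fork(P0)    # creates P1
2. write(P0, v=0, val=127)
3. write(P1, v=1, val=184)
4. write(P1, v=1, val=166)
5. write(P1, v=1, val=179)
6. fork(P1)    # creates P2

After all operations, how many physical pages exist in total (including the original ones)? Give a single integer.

Answer: 5

Derivation:
Op 1: fork(P0) -> P1. 3 ppages; refcounts: pp0:2 pp1:2 pp2:2
Op 2: write(P0, v0, 127). refcount(pp0)=2>1 -> COPY to pp3. 4 ppages; refcounts: pp0:1 pp1:2 pp2:2 pp3:1
Op 3: write(P1, v1, 184). refcount(pp1)=2>1 -> COPY to pp4. 5 ppages; refcounts: pp0:1 pp1:1 pp2:2 pp3:1 pp4:1
Op 4: write(P1, v1, 166). refcount(pp4)=1 -> write in place. 5 ppages; refcounts: pp0:1 pp1:1 pp2:2 pp3:1 pp4:1
Op 5: write(P1, v1, 179). refcount(pp4)=1 -> write in place. 5 ppages; refcounts: pp0:1 pp1:1 pp2:2 pp3:1 pp4:1
Op 6: fork(P1) -> P2. 5 ppages; refcounts: pp0:2 pp1:1 pp2:3 pp3:1 pp4:2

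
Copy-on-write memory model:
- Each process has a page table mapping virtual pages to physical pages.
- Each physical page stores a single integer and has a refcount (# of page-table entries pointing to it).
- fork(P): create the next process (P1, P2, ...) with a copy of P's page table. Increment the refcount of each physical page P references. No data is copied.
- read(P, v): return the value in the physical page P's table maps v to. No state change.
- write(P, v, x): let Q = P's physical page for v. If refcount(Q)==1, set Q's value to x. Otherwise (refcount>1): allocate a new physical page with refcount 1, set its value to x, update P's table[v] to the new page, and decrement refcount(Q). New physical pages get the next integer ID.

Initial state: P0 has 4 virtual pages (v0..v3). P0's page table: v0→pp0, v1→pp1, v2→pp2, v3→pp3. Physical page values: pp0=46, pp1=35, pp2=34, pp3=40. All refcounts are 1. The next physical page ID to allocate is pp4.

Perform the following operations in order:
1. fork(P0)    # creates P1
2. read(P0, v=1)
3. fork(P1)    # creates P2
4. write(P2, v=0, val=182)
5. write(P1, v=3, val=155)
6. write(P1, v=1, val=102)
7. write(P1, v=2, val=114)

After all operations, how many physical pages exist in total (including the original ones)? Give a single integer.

Op 1: fork(P0) -> P1. 4 ppages; refcounts: pp0:2 pp1:2 pp2:2 pp3:2
Op 2: read(P0, v1) -> 35. No state change.
Op 3: fork(P1) -> P2. 4 ppages; refcounts: pp0:3 pp1:3 pp2:3 pp3:3
Op 4: write(P2, v0, 182). refcount(pp0)=3>1 -> COPY to pp4. 5 ppages; refcounts: pp0:2 pp1:3 pp2:3 pp3:3 pp4:1
Op 5: write(P1, v3, 155). refcount(pp3)=3>1 -> COPY to pp5. 6 ppages; refcounts: pp0:2 pp1:3 pp2:3 pp3:2 pp4:1 pp5:1
Op 6: write(P1, v1, 102). refcount(pp1)=3>1 -> COPY to pp6. 7 ppages; refcounts: pp0:2 pp1:2 pp2:3 pp3:2 pp4:1 pp5:1 pp6:1
Op 7: write(P1, v2, 114). refcount(pp2)=3>1 -> COPY to pp7. 8 ppages; refcounts: pp0:2 pp1:2 pp2:2 pp3:2 pp4:1 pp5:1 pp6:1 pp7:1

Answer: 8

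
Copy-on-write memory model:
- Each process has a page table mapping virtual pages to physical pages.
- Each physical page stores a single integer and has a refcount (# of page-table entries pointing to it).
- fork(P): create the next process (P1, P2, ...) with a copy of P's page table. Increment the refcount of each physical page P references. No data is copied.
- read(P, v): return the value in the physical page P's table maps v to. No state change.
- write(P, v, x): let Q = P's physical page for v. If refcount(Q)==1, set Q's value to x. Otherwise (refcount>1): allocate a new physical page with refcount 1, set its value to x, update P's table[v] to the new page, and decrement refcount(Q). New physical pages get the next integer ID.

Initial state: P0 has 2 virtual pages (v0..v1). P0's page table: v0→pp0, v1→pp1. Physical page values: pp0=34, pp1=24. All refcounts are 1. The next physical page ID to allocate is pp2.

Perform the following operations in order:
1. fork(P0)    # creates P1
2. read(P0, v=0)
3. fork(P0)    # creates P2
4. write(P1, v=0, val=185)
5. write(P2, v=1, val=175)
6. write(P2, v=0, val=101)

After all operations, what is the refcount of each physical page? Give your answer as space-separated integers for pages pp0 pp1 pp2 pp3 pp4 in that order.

Op 1: fork(P0) -> P1. 2 ppages; refcounts: pp0:2 pp1:2
Op 2: read(P0, v0) -> 34. No state change.
Op 3: fork(P0) -> P2. 2 ppages; refcounts: pp0:3 pp1:3
Op 4: write(P1, v0, 185). refcount(pp0)=3>1 -> COPY to pp2. 3 ppages; refcounts: pp0:2 pp1:3 pp2:1
Op 5: write(P2, v1, 175). refcount(pp1)=3>1 -> COPY to pp3. 4 ppages; refcounts: pp0:2 pp1:2 pp2:1 pp3:1
Op 6: write(P2, v0, 101). refcount(pp0)=2>1 -> COPY to pp4. 5 ppages; refcounts: pp0:1 pp1:2 pp2:1 pp3:1 pp4:1

Answer: 1 2 1 1 1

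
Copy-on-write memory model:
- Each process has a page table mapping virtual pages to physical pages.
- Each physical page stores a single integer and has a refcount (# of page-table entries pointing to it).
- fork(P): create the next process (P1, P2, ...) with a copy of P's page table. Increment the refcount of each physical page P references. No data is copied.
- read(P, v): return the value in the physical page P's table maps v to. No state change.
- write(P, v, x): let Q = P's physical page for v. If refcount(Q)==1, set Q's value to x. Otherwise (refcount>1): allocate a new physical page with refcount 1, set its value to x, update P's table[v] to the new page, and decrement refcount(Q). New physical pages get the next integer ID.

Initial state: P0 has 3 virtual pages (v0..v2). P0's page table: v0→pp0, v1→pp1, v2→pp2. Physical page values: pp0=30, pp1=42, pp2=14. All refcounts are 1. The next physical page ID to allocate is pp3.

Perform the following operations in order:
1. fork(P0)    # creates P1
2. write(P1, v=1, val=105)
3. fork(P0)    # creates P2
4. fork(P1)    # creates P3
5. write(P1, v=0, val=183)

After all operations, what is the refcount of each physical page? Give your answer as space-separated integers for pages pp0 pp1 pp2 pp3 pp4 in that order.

Answer: 3 2 4 2 1

Derivation:
Op 1: fork(P0) -> P1. 3 ppages; refcounts: pp0:2 pp1:2 pp2:2
Op 2: write(P1, v1, 105). refcount(pp1)=2>1 -> COPY to pp3. 4 ppages; refcounts: pp0:2 pp1:1 pp2:2 pp3:1
Op 3: fork(P0) -> P2. 4 ppages; refcounts: pp0:3 pp1:2 pp2:3 pp3:1
Op 4: fork(P1) -> P3. 4 ppages; refcounts: pp0:4 pp1:2 pp2:4 pp3:2
Op 5: write(P1, v0, 183). refcount(pp0)=4>1 -> COPY to pp4. 5 ppages; refcounts: pp0:3 pp1:2 pp2:4 pp3:2 pp4:1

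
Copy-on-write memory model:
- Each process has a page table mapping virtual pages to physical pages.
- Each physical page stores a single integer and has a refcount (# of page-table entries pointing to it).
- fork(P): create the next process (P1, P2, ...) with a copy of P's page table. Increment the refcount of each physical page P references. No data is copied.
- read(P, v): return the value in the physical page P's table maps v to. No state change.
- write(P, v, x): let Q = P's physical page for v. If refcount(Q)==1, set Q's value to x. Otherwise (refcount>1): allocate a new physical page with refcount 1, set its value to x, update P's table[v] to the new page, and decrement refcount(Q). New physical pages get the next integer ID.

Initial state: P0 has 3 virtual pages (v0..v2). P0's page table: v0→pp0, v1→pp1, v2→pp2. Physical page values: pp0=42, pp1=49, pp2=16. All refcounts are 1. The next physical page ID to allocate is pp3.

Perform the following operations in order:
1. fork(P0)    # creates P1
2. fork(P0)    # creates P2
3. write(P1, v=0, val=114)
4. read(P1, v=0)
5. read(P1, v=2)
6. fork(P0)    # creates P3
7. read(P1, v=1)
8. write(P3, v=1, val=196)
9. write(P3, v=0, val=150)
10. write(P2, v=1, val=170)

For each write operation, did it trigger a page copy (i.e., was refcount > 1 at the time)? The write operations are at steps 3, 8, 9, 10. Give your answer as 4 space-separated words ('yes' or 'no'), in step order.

Op 1: fork(P0) -> P1. 3 ppages; refcounts: pp0:2 pp1:2 pp2:2
Op 2: fork(P0) -> P2. 3 ppages; refcounts: pp0:3 pp1:3 pp2:3
Op 3: write(P1, v0, 114). refcount(pp0)=3>1 -> COPY to pp3. 4 ppages; refcounts: pp0:2 pp1:3 pp2:3 pp3:1
Op 4: read(P1, v0) -> 114. No state change.
Op 5: read(P1, v2) -> 16. No state change.
Op 6: fork(P0) -> P3. 4 ppages; refcounts: pp0:3 pp1:4 pp2:4 pp3:1
Op 7: read(P1, v1) -> 49. No state change.
Op 8: write(P3, v1, 196). refcount(pp1)=4>1 -> COPY to pp4. 5 ppages; refcounts: pp0:3 pp1:3 pp2:4 pp3:1 pp4:1
Op 9: write(P3, v0, 150). refcount(pp0)=3>1 -> COPY to pp5. 6 ppages; refcounts: pp0:2 pp1:3 pp2:4 pp3:1 pp4:1 pp5:1
Op 10: write(P2, v1, 170). refcount(pp1)=3>1 -> COPY to pp6. 7 ppages; refcounts: pp0:2 pp1:2 pp2:4 pp3:1 pp4:1 pp5:1 pp6:1

yes yes yes yes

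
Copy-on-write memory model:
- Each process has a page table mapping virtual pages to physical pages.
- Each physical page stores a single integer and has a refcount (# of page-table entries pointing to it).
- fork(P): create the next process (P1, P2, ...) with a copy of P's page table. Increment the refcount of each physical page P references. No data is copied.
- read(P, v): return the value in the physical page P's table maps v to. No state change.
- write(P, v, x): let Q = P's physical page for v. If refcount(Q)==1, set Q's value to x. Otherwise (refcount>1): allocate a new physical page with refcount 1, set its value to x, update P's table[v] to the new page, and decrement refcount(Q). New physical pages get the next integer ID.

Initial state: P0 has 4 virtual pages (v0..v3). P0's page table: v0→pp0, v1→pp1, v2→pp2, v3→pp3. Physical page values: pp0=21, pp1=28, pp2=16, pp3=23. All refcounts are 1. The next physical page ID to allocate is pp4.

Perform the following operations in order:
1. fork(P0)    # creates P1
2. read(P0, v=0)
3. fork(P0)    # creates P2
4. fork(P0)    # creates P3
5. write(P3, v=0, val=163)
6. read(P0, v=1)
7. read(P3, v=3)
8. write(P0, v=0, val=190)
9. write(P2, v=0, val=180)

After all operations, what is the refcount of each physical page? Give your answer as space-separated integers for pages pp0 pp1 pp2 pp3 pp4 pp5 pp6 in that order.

Answer: 1 4 4 4 1 1 1

Derivation:
Op 1: fork(P0) -> P1. 4 ppages; refcounts: pp0:2 pp1:2 pp2:2 pp3:2
Op 2: read(P0, v0) -> 21. No state change.
Op 3: fork(P0) -> P2. 4 ppages; refcounts: pp0:3 pp1:3 pp2:3 pp3:3
Op 4: fork(P0) -> P3. 4 ppages; refcounts: pp0:4 pp1:4 pp2:4 pp3:4
Op 5: write(P3, v0, 163). refcount(pp0)=4>1 -> COPY to pp4. 5 ppages; refcounts: pp0:3 pp1:4 pp2:4 pp3:4 pp4:1
Op 6: read(P0, v1) -> 28. No state change.
Op 7: read(P3, v3) -> 23. No state change.
Op 8: write(P0, v0, 190). refcount(pp0)=3>1 -> COPY to pp5. 6 ppages; refcounts: pp0:2 pp1:4 pp2:4 pp3:4 pp4:1 pp5:1
Op 9: write(P2, v0, 180). refcount(pp0)=2>1 -> COPY to pp6. 7 ppages; refcounts: pp0:1 pp1:4 pp2:4 pp3:4 pp4:1 pp5:1 pp6:1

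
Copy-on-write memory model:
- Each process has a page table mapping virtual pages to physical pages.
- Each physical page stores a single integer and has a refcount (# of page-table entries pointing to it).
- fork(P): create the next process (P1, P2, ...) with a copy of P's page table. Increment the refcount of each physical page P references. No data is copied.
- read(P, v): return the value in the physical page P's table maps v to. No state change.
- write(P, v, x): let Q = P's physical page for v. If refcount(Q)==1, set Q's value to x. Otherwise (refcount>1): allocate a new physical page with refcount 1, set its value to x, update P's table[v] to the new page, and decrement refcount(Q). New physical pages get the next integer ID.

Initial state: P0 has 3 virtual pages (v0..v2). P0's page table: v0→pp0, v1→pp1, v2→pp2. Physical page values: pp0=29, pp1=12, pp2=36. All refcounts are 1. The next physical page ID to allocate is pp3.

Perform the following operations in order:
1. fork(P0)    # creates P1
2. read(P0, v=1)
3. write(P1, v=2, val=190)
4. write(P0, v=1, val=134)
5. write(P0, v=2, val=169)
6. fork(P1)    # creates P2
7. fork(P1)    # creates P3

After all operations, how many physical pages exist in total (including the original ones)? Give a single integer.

Op 1: fork(P0) -> P1. 3 ppages; refcounts: pp0:2 pp1:2 pp2:2
Op 2: read(P0, v1) -> 12. No state change.
Op 3: write(P1, v2, 190). refcount(pp2)=2>1 -> COPY to pp3. 4 ppages; refcounts: pp0:2 pp1:2 pp2:1 pp3:1
Op 4: write(P0, v1, 134). refcount(pp1)=2>1 -> COPY to pp4. 5 ppages; refcounts: pp0:2 pp1:1 pp2:1 pp3:1 pp4:1
Op 5: write(P0, v2, 169). refcount(pp2)=1 -> write in place. 5 ppages; refcounts: pp0:2 pp1:1 pp2:1 pp3:1 pp4:1
Op 6: fork(P1) -> P2. 5 ppages; refcounts: pp0:3 pp1:2 pp2:1 pp3:2 pp4:1
Op 7: fork(P1) -> P3. 5 ppages; refcounts: pp0:4 pp1:3 pp2:1 pp3:3 pp4:1

Answer: 5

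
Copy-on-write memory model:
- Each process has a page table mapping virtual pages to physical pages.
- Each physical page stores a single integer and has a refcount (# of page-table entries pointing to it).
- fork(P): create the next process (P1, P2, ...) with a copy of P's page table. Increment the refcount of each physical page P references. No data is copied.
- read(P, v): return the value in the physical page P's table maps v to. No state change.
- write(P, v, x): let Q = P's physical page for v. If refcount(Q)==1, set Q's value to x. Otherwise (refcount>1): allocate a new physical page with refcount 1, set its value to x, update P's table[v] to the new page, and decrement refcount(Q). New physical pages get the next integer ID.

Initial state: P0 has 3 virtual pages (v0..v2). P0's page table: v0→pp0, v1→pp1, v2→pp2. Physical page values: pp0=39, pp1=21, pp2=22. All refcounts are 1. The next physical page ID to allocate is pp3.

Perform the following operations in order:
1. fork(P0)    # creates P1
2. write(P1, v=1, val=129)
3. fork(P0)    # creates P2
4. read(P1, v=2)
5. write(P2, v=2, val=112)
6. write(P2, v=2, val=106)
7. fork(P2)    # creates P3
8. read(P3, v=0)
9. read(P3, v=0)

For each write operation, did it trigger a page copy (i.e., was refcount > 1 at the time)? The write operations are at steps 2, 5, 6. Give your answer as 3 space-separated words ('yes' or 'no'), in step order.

Op 1: fork(P0) -> P1. 3 ppages; refcounts: pp0:2 pp1:2 pp2:2
Op 2: write(P1, v1, 129). refcount(pp1)=2>1 -> COPY to pp3. 4 ppages; refcounts: pp0:2 pp1:1 pp2:2 pp3:1
Op 3: fork(P0) -> P2. 4 ppages; refcounts: pp0:3 pp1:2 pp2:3 pp3:1
Op 4: read(P1, v2) -> 22. No state change.
Op 5: write(P2, v2, 112). refcount(pp2)=3>1 -> COPY to pp4. 5 ppages; refcounts: pp0:3 pp1:2 pp2:2 pp3:1 pp4:1
Op 6: write(P2, v2, 106). refcount(pp4)=1 -> write in place. 5 ppages; refcounts: pp0:3 pp1:2 pp2:2 pp3:1 pp4:1
Op 7: fork(P2) -> P3. 5 ppages; refcounts: pp0:4 pp1:3 pp2:2 pp3:1 pp4:2
Op 8: read(P3, v0) -> 39. No state change.
Op 9: read(P3, v0) -> 39. No state change.

yes yes no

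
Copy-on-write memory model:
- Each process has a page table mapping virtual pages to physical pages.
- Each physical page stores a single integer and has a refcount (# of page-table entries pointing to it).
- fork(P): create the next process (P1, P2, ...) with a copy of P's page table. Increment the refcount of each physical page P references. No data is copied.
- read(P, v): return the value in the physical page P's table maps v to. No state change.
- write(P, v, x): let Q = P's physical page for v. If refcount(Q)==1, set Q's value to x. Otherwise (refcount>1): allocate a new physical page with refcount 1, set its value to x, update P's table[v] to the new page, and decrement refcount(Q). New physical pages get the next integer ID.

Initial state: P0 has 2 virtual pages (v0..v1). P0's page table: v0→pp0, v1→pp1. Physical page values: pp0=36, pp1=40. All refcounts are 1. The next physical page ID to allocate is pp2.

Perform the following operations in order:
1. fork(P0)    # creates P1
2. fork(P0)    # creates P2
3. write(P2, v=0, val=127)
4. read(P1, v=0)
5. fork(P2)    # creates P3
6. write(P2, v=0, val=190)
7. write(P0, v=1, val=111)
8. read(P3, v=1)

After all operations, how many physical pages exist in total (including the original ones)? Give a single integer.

Answer: 5

Derivation:
Op 1: fork(P0) -> P1. 2 ppages; refcounts: pp0:2 pp1:2
Op 2: fork(P0) -> P2. 2 ppages; refcounts: pp0:3 pp1:3
Op 3: write(P2, v0, 127). refcount(pp0)=3>1 -> COPY to pp2. 3 ppages; refcounts: pp0:2 pp1:3 pp2:1
Op 4: read(P1, v0) -> 36. No state change.
Op 5: fork(P2) -> P3. 3 ppages; refcounts: pp0:2 pp1:4 pp2:2
Op 6: write(P2, v0, 190). refcount(pp2)=2>1 -> COPY to pp3. 4 ppages; refcounts: pp0:2 pp1:4 pp2:1 pp3:1
Op 7: write(P0, v1, 111). refcount(pp1)=4>1 -> COPY to pp4. 5 ppages; refcounts: pp0:2 pp1:3 pp2:1 pp3:1 pp4:1
Op 8: read(P3, v1) -> 40. No state change.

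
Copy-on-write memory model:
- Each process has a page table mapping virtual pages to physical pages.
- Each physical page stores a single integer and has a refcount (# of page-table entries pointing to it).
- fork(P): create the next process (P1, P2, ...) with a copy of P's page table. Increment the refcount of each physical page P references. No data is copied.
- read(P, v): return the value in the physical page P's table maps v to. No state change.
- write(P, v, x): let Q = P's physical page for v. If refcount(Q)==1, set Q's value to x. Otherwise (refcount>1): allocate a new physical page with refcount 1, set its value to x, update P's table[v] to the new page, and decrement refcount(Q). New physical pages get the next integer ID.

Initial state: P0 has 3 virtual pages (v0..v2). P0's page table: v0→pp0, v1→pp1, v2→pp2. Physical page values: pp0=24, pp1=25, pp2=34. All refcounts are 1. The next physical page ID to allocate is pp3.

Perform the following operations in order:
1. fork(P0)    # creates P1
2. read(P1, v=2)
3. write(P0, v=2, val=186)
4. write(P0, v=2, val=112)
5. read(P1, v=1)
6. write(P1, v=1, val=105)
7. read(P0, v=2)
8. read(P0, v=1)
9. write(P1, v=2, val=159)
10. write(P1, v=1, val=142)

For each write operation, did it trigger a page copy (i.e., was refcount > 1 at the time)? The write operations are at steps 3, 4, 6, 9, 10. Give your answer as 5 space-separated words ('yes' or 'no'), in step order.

Op 1: fork(P0) -> P1. 3 ppages; refcounts: pp0:2 pp1:2 pp2:2
Op 2: read(P1, v2) -> 34. No state change.
Op 3: write(P0, v2, 186). refcount(pp2)=2>1 -> COPY to pp3. 4 ppages; refcounts: pp0:2 pp1:2 pp2:1 pp3:1
Op 4: write(P0, v2, 112). refcount(pp3)=1 -> write in place. 4 ppages; refcounts: pp0:2 pp1:2 pp2:1 pp3:1
Op 5: read(P1, v1) -> 25. No state change.
Op 6: write(P1, v1, 105). refcount(pp1)=2>1 -> COPY to pp4. 5 ppages; refcounts: pp0:2 pp1:1 pp2:1 pp3:1 pp4:1
Op 7: read(P0, v2) -> 112. No state change.
Op 8: read(P0, v1) -> 25. No state change.
Op 9: write(P1, v2, 159). refcount(pp2)=1 -> write in place. 5 ppages; refcounts: pp0:2 pp1:1 pp2:1 pp3:1 pp4:1
Op 10: write(P1, v1, 142). refcount(pp4)=1 -> write in place. 5 ppages; refcounts: pp0:2 pp1:1 pp2:1 pp3:1 pp4:1

yes no yes no no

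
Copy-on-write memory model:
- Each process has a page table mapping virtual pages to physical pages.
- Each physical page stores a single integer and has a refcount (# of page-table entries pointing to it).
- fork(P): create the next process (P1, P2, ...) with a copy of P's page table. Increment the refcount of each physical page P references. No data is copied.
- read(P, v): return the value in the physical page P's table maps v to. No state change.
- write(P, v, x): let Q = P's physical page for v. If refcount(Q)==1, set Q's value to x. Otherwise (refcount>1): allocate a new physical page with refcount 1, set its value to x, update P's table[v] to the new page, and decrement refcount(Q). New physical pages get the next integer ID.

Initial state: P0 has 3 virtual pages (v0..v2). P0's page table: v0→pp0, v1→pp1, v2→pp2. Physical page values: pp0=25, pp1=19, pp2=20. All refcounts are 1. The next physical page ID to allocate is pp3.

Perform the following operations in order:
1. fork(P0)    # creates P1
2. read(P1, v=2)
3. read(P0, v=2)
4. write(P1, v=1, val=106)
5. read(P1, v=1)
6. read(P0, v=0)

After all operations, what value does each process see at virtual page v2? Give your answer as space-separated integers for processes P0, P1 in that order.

Op 1: fork(P0) -> P1. 3 ppages; refcounts: pp0:2 pp1:2 pp2:2
Op 2: read(P1, v2) -> 20. No state change.
Op 3: read(P0, v2) -> 20. No state change.
Op 4: write(P1, v1, 106). refcount(pp1)=2>1 -> COPY to pp3. 4 ppages; refcounts: pp0:2 pp1:1 pp2:2 pp3:1
Op 5: read(P1, v1) -> 106. No state change.
Op 6: read(P0, v0) -> 25. No state change.
P0: v2 -> pp2 = 20
P1: v2 -> pp2 = 20

Answer: 20 20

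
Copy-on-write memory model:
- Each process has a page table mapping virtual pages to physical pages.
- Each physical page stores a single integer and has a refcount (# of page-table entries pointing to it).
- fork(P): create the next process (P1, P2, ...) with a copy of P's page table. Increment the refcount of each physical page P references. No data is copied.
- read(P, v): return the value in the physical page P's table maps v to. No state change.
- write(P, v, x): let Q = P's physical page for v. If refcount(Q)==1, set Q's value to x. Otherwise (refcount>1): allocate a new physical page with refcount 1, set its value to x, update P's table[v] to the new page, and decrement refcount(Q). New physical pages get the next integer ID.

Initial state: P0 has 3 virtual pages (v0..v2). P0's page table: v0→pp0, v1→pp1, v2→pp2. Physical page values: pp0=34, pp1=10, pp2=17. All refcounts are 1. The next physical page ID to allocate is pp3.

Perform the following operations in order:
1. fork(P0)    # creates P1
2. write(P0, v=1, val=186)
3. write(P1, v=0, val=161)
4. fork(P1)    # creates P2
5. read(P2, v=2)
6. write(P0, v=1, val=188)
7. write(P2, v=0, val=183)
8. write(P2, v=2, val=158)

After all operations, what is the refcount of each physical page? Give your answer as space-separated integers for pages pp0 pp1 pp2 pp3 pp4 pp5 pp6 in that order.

Answer: 1 2 2 1 1 1 1

Derivation:
Op 1: fork(P0) -> P1. 3 ppages; refcounts: pp0:2 pp1:2 pp2:2
Op 2: write(P0, v1, 186). refcount(pp1)=2>1 -> COPY to pp3. 4 ppages; refcounts: pp0:2 pp1:1 pp2:2 pp3:1
Op 3: write(P1, v0, 161). refcount(pp0)=2>1 -> COPY to pp4. 5 ppages; refcounts: pp0:1 pp1:1 pp2:2 pp3:1 pp4:1
Op 4: fork(P1) -> P2. 5 ppages; refcounts: pp0:1 pp1:2 pp2:3 pp3:1 pp4:2
Op 5: read(P2, v2) -> 17. No state change.
Op 6: write(P0, v1, 188). refcount(pp3)=1 -> write in place. 5 ppages; refcounts: pp0:1 pp1:2 pp2:3 pp3:1 pp4:2
Op 7: write(P2, v0, 183). refcount(pp4)=2>1 -> COPY to pp5. 6 ppages; refcounts: pp0:1 pp1:2 pp2:3 pp3:1 pp4:1 pp5:1
Op 8: write(P2, v2, 158). refcount(pp2)=3>1 -> COPY to pp6. 7 ppages; refcounts: pp0:1 pp1:2 pp2:2 pp3:1 pp4:1 pp5:1 pp6:1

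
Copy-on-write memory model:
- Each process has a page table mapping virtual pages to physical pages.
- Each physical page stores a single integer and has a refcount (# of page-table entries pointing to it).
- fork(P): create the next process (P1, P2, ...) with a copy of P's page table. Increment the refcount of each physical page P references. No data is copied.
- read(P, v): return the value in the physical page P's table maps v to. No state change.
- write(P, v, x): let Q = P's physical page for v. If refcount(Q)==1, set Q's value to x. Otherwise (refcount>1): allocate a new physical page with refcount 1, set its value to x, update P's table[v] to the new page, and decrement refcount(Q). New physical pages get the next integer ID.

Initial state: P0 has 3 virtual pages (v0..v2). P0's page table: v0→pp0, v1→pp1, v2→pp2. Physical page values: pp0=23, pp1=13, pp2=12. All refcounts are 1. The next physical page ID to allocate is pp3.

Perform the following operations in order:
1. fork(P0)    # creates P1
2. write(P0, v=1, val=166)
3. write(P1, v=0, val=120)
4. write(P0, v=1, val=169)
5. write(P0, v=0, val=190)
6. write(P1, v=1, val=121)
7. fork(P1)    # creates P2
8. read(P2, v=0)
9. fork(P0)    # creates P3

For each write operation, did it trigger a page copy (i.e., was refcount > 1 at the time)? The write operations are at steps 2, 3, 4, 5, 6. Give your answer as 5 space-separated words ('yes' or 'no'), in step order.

Op 1: fork(P0) -> P1. 3 ppages; refcounts: pp0:2 pp1:2 pp2:2
Op 2: write(P0, v1, 166). refcount(pp1)=2>1 -> COPY to pp3. 4 ppages; refcounts: pp0:2 pp1:1 pp2:2 pp3:1
Op 3: write(P1, v0, 120). refcount(pp0)=2>1 -> COPY to pp4. 5 ppages; refcounts: pp0:1 pp1:1 pp2:2 pp3:1 pp4:1
Op 4: write(P0, v1, 169). refcount(pp3)=1 -> write in place. 5 ppages; refcounts: pp0:1 pp1:1 pp2:2 pp3:1 pp4:1
Op 5: write(P0, v0, 190). refcount(pp0)=1 -> write in place. 5 ppages; refcounts: pp0:1 pp1:1 pp2:2 pp3:1 pp4:1
Op 6: write(P1, v1, 121). refcount(pp1)=1 -> write in place. 5 ppages; refcounts: pp0:1 pp1:1 pp2:2 pp3:1 pp4:1
Op 7: fork(P1) -> P2. 5 ppages; refcounts: pp0:1 pp1:2 pp2:3 pp3:1 pp4:2
Op 8: read(P2, v0) -> 120. No state change.
Op 9: fork(P0) -> P3. 5 ppages; refcounts: pp0:2 pp1:2 pp2:4 pp3:2 pp4:2

yes yes no no no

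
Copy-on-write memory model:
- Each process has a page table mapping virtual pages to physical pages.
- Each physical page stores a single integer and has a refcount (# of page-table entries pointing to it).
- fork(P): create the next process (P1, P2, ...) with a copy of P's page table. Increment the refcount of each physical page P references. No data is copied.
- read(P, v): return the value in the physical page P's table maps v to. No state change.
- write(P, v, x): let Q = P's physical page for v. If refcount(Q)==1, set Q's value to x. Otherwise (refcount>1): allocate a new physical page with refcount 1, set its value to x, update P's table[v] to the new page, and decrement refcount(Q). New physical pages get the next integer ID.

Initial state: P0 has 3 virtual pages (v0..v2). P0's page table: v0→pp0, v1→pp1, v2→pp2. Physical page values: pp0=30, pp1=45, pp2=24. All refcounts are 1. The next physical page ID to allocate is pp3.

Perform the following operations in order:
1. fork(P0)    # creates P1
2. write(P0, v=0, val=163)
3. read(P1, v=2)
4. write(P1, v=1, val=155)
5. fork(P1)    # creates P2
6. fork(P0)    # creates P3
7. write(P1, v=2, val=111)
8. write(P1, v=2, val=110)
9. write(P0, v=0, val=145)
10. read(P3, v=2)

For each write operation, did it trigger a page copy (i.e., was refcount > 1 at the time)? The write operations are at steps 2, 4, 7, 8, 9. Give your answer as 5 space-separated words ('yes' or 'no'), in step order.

Op 1: fork(P0) -> P1. 3 ppages; refcounts: pp0:2 pp1:2 pp2:2
Op 2: write(P0, v0, 163). refcount(pp0)=2>1 -> COPY to pp3. 4 ppages; refcounts: pp0:1 pp1:2 pp2:2 pp3:1
Op 3: read(P1, v2) -> 24. No state change.
Op 4: write(P1, v1, 155). refcount(pp1)=2>1 -> COPY to pp4. 5 ppages; refcounts: pp0:1 pp1:1 pp2:2 pp3:1 pp4:1
Op 5: fork(P1) -> P2. 5 ppages; refcounts: pp0:2 pp1:1 pp2:3 pp3:1 pp4:2
Op 6: fork(P0) -> P3. 5 ppages; refcounts: pp0:2 pp1:2 pp2:4 pp3:2 pp4:2
Op 7: write(P1, v2, 111). refcount(pp2)=4>1 -> COPY to pp5. 6 ppages; refcounts: pp0:2 pp1:2 pp2:3 pp3:2 pp4:2 pp5:1
Op 8: write(P1, v2, 110). refcount(pp5)=1 -> write in place. 6 ppages; refcounts: pp0:2 pp1:2 pp2:3 pp3:2 pp4:2 pp5:1
Op 9: write(P0, v0, 145). refcount(pp3)=2>1 -> COPY to pp6. 7 ppages; refcounts: pp0:2 pp1:2 pp2:3 pp3:1 pp4:2 pp5:1 pp6:1
Op 10: read(P3, v2) -> 24. No state change.

yes yes yes no yes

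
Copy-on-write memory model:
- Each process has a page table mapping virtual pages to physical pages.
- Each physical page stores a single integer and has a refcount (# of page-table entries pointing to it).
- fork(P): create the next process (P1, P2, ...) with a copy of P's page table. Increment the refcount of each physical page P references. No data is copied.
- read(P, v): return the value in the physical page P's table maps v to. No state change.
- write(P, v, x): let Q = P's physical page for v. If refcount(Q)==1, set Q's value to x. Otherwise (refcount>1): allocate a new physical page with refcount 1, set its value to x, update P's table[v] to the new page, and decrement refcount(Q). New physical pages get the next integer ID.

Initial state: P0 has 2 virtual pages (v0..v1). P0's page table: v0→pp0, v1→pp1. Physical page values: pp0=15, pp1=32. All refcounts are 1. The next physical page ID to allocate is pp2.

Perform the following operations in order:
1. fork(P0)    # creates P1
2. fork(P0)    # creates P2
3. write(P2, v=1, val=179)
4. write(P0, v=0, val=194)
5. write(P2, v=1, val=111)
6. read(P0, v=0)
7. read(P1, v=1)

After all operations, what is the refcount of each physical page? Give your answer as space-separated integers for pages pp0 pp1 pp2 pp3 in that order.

Answer: 2 2 1 1

Derivation:
Op 1: fork(P0) -> P1. 2 ppages; refcounts: pp0:2 pp1:2
Op 2: fork(P0) -> P2. 2 ppages; refcounts: pp0:3 pp1:3
Op 3: write(P2, v1, 179). refcount(pp1)=3>1 -> COPY to pp2. 3 ppages; refcounts: pp0:3 pp1:2 pp2:1
Op 4: write(P0, v0, 194). refcount(pp0)=3>1 -> COPY to pp3. 4 ppages; refcounts: pp0:2 pp1:2 pp2:1 pp3:1
Op 5: write(P2, v1, 111). refcount(pp2)=1 -> write in place. 4 ppages; refcounts: pp0:2 pp1:2 pp2:1 pp3:1
Op 6: read(P0, v0) -> 194. No state change.
Op 7: read(P1, v1) -> 32. No state change.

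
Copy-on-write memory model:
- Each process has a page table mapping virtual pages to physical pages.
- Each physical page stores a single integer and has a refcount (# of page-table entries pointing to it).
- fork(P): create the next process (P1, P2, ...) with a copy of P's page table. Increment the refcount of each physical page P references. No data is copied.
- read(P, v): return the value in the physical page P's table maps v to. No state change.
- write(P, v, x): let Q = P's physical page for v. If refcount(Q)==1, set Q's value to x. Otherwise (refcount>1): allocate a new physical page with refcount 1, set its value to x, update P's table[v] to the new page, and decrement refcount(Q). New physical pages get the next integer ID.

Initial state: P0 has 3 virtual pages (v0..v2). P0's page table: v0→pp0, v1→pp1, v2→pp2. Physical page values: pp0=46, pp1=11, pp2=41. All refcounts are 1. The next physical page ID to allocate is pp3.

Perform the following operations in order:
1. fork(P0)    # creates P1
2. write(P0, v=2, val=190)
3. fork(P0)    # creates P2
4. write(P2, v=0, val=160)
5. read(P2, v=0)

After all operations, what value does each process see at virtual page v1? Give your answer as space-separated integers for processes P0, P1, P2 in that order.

Answer: 11 11 11

Derivation:
Op 1: fork(P0) -> P1. 3 ppages; refcounts: pp0:2 pp1:2 pp2:2
Op 2: write(P0, v2, 190). refcount(pp2)=2>1 -> COPY to pp3. 4 ppages; refcounts: pp0:2 pp1:2 pp2:1 pp3:1
Op 3: fork(P0) -> P2. 4 ppages; refcounts: pp0:3 pp1:3 pp2:1 pp3:2
Op 4: write(P2, v0, 160). refcount(pp0)=3>1 -> COPY to pp4. 5 ppages; refcounts: pp0:2 pp1:3 pp2:1 pp3:2 pp4:1
Op 5: read(P2, v0) -> 160. No state change.
P0: v1 -> pp1 = 11
P1: v1 -> pp1 = 11
P2: v1 -> pp1 = 11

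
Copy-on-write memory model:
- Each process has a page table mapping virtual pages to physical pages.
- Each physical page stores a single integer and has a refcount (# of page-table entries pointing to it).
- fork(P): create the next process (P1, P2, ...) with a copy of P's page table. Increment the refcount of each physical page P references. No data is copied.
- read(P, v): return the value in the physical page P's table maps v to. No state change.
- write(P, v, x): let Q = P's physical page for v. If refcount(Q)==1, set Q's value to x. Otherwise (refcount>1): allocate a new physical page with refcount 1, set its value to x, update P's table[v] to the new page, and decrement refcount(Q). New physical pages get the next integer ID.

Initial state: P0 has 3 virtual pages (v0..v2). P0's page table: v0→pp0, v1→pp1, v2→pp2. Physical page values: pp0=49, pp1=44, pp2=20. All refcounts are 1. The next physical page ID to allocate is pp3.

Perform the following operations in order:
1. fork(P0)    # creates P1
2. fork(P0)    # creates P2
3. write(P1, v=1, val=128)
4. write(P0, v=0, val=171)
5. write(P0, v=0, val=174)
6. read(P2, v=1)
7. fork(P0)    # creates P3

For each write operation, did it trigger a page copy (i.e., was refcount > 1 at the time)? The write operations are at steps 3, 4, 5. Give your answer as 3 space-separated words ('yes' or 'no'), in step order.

Op 1: fork(P0) -> P1. 3 ppages; refcounts: pp0:2 pp1:2 pp2:2
Op 2: fork(P0) -> P2. 3 ppages; refcounts: pp0:3 pp1:3 pp2:3
Op 3: write(P1, v1, 128). refcount(pp1)=3>1 -> COPY to pp3. 4 ppages; refcounts: pp0:3 pp1:2 pp2:3 pp3:1
Op 4: write(P0, v0, 171). refcount(pp0)=3>1 -> COPY to pp4. 5 ppages; refcounts: pp0:2 pp1:2 pp2:3 pp3:1 pp4:1
Op 5: write(P0, v0, 174). refcount(pp4)=1 -> write in place. 5 ppages; refcounts: pp0:2 pp1:2 pp2:3 pp3:1 pp4:1
Op 6: read(P2, v1) -> 44. No state change.
Op 7: fork(P0) -> P3. 5 ppages; refcounts: pp0:2 pp1:3 pp2:4 pp3:1 pp4:2

yes yes no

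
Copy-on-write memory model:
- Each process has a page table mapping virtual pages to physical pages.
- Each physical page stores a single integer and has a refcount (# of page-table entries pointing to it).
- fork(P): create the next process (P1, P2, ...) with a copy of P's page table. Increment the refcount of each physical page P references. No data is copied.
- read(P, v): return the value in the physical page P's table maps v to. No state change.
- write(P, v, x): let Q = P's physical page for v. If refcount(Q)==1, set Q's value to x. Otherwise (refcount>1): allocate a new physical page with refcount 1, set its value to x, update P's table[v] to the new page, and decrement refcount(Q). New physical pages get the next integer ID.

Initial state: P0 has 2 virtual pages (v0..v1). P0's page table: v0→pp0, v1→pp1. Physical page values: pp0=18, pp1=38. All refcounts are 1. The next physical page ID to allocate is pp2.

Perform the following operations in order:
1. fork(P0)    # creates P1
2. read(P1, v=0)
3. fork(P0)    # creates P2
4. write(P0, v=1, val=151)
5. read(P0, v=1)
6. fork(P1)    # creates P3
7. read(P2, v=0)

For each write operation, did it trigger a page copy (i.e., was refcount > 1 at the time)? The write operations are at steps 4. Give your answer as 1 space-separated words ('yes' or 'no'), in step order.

Op 1: fork(P0) -> P1. 2 ppages; refcounts: pp0:2 pp1:2
Op 2: read(P1, v0) -> 18. No state change.
Op 3: fork(P0) -> P2. 2 ppages; refcounts: pp0:3 pp1:3
Op 4: write(P0, v1, 151). refcount(pp1)=3>1 -> COPY to pp2. 3 ppages; refcounts: pp0:3 pp1:2 pp2:1
Op 5: read(P0, v1) -> 151. No state change.
Op 6: fork(P1) -> P3. 3 ppages; refcounts: pp0:4 pp1:3 pp2:1
Op 7: read(P2, v0) -> 18. No state change.

yes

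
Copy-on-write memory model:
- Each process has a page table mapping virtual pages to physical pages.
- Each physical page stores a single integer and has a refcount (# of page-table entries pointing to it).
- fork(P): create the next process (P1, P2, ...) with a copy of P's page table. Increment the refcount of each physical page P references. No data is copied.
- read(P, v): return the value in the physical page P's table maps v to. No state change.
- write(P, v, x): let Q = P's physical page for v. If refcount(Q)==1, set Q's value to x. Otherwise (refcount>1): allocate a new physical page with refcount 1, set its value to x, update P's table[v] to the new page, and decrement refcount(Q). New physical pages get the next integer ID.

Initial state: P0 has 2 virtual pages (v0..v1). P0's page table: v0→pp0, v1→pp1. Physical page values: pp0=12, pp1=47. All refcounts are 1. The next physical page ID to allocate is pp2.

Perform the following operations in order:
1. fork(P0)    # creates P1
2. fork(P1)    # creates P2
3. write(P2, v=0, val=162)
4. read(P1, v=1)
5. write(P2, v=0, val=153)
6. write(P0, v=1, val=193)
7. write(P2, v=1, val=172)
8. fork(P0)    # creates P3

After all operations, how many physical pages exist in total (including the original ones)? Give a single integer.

Op 1: fork(P0) -> P1. 2 ppages; refcounts: pp0:2 pp1:2
Op 2: fork(P1) -> P2. 2 ppages; refcounts: pp0:3 pp1:3
Op 3: write(P2, v0, 162). refcount(pp0)=3>1 -> COPY to pp2. 3 ppages; refcounts: pp0:2 pp1:3 pp2:1
Op 4: read(P1, v1) -> 47. No state change.
Op 5: write(P2, v0, 153). refcount(pp2)=1 -> write in place. 3 ppages; refcounts: pp0:2 pp1:3 pp2:1
Op 6: write(P0, v1, 193). refcount(pp1)=3>1 -> COPY to pp3. 4 ppages; refcounts: pp0:2 pp1:2 pp2:1 pp3:1
Op 7: write(P2, v1, 172). refcount(pp1)=2>1 -> COPY to pp4. 5 ppages; refcounts: pp0:2 pp1:1 pp2:1 pp3:1 pp4:1
Op 8: fork(P0) -> P3. 5 ppages; refcounts: pp0:3 pp1:1 pp2:1 pp3:2 pp4:1

Answer: 5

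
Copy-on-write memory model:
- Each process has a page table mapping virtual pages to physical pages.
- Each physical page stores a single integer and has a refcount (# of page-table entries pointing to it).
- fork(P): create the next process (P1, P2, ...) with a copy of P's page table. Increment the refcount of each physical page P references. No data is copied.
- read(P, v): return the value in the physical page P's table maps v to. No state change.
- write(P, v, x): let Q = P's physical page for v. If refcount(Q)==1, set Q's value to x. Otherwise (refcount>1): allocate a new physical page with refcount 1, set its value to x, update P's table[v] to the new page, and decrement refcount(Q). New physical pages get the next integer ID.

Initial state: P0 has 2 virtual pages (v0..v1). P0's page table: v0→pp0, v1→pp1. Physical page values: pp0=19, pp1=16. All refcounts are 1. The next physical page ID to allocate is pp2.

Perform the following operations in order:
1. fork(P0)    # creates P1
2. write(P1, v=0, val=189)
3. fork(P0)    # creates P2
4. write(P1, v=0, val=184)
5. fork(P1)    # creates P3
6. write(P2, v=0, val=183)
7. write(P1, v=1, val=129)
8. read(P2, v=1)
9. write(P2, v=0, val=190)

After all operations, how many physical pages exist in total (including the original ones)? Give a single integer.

Op 1: fork(P0) -> P1. 2 ppages; refcounts: pp0:2 pp1:2
Op 2: write(P1, v0, 189). refcount(pp0)=2>1 -> COPY to pp2. 3 ppages; refcounts: pp0:1 pp1:2 pp2:1
Op 3: fork(P0) -> P2. 3 ppages; refcounts: pp0:2 pp1:3 pp2:1
Op 4: write(P1, v0, 184). refcount(pp2)=1 -> write in place. 3 ppages; refcounts: pp0:2 pp1:3 pp2:1
Op 5: fork(P1) -> P3. 3 ppages; refcounts: pp0:2 pp1:4 pp2:2
Op 6: write(P2, v0, 183). refcount(pp0)=2>1 -> COPY to pp3. 4 ppages; refcounts: pp0:1 pp1:4 pp2:2 pp3:1
Op 7: write(P1, v1, 129). refcount(pp1)=4>1 -> COPY to pp4. 5 ppages; refcounts: pp0:1 pp1:3 pp2:2 pp3:1 pp4:1
Op 8: read(P2, v1) -> 16. No state change.
Op 9: write(P2, v0, 190). refcount(pp3)=1 -> write in place. 5 ppages; refcounts: pp0:1 pp1:3 pp2:2 pp3:1 pp4:1

Answer: 5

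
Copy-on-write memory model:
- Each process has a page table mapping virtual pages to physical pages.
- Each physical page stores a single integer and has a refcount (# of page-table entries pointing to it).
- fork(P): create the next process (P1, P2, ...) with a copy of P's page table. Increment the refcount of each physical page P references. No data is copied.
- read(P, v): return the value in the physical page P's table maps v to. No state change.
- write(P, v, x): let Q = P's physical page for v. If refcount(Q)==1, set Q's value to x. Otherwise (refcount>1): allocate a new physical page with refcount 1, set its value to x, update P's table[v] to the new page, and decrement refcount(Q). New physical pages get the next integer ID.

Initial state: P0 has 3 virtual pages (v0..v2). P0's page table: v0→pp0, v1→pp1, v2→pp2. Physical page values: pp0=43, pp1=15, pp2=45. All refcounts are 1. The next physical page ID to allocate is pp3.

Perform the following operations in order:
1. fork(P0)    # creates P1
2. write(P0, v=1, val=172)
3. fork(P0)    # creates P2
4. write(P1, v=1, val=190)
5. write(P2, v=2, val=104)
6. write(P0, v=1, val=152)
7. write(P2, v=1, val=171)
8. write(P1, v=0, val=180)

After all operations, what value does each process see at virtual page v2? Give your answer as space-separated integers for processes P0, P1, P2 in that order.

Op 1: fork(P0) -> P1. 3 ppages; refcounts: pp0:2 pp1:2 pp2:2
Op 2: write(P0, v1, 172). refcount(pp1)=2>1 -> COPY to pp3. 4 ppages; refcounts: pp0:2 pp1:1 pp2:2 pp3:1
Op 3: fork(P0) -> P2. 4 ppages; refcounts: pp0:3 pp1:1 pp2:3 pp3:2
Op 4: write(P1, v1, 190). refcount(pp1)=1 -> write in place. 4 ppages; refcounts: pp0:3 pp1:1 pp2:3 pp3:2
Op 5: write(P2, v2, 104). refcount(pp2)=3>1 -> COPY to pp4. 5 ppages; refcounts: pp0:3 pp1:1 pp2:2 pp3:2 pp4:1
Op 6: write(P0, v1, 152). refcount(pp3)=2>1 -> COPY to pp5. 6 ppages; refcounts: pp0:3 pp1:1 pp2:2 pp3:1 pp4:1 pp5:1
Op 7: write(P2, v1, 171). refcount(pp3)=1 -> write in place. 6 ppages; refcounts: pp0:3 pp1:1 pp2:2 pp3:1 pp4:1 pp5:1
Op 8: write(P1, v0, 180). refcount(pp0)=3>1 -> COPY to pp6. 7 ppages; refcounts: pp0:2 pp1:1 pp2:2 pp3:1 pp4:1 pp5:1 pp6:1
P0: v2 -> pp2 = 45
P1: v2 -> pp2 = 45
P2: v2 -> pp4 = 104

Answer: 45 45 104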